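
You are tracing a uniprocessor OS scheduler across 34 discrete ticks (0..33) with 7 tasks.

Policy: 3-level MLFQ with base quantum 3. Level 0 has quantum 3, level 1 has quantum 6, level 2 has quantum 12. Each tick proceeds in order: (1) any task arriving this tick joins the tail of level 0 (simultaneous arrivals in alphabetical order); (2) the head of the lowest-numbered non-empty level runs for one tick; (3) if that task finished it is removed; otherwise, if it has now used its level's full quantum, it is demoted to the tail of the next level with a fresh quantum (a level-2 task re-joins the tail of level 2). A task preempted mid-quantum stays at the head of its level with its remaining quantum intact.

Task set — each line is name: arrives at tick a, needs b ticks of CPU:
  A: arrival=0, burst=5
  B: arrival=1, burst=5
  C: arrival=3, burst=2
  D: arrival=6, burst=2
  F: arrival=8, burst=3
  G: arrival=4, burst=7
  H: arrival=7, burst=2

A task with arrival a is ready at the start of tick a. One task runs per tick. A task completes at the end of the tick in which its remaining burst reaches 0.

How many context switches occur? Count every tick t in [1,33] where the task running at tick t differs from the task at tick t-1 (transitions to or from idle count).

t=0: L0/L1/L2 = A/-/- → run A
t=1: L0/L1/L2 = AB/-/- → run A
t=2: L0/L1/L2 = AB/-/- → run A
t=3: L0/L1/L2 = BC/A/- → run B
t=4: L0/L1/L2 = BCG/A/- → run B
t=5: L0/L1/L2 = BCG/A/- → run B
t=6: L0/L1/L2 = CGD/AB/- → run C
t=7: L0/L1/L2 = CGDH/AB/- → run C
t=8: L0/L1/L2 = GDHF/AB/- → run G
t=9: L0/L1/L2 = GDHF/AB/- → run G
t=10: L0/L1/L2 = GDHF/AB/- → run G
t=11: L0/L1/L2 = DHF/ABG/- → run D
t=12: L0/L1/L2 = DHF/ABG/- → run D
t=13: L0/L1/L2 = HF/ABG/- → run H
t=14: L0/L1/L2 = HF/ABG/- → run H
t=15: L0/L1/L2 = F/ABG/- → run F
t=16: L0/L1/L2 = F/ABG/- → run F
t=17: L0/L1/L2 = F/ABG/- → run F
t=18: L0/L1/L2 = -/ABG/- → run A
t=19: L0/L1/L2 = -/ABG/- → run A
t=20: L0/L1/L2 = -/BG/- → run B
t=21: L0/L1/L2 = -/BG/- → run B
t=22: L0/L1/L2 = -/G/- → run G
t=23: L0/L1/L2 = -/G/- → run G
t=24: L0/L1/L2 = -/G/- → run G
t=25: L0/L1/L2 = -/G/- → run G
t=26: (idle)
t=27: (idle)
t=28: (idle)
t=29: (idle)
t=30: (idle)
t=31: (idle)
t=32: (idle)
t=33: (idle)

context switches = 10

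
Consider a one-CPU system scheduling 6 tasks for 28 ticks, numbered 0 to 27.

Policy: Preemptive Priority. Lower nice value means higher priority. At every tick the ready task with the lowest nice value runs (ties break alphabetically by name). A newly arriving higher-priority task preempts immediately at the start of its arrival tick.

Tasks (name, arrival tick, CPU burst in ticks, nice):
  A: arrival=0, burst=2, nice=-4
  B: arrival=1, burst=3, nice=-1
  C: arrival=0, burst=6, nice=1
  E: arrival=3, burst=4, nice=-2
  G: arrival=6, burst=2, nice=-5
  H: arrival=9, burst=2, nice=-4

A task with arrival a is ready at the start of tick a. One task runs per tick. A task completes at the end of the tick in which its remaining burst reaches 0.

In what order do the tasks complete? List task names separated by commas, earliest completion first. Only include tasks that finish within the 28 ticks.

t=0: ready={A,C} → run A
t=1: ready={A,B,C} → run A
t=2: ready={B,C} → run B
t=3: ready={B,C,E} → run E
t=4: ready={B,C,E} → run E
t=5: ready={B,C,E} → run E
t=6: ready={B,C,E,G} → run G
t=7: ready={B,C,E,G} → run G
t=8: ready={B,C,E} → run E
t=9: ready={B,C,H} → run H
t=10: ready={B,C,H} → run H
t=11: ready={B,C} → run B
t=12: ready={B,C} → run B
t=13: ready={C} → run C
t=14: ready={C} → run C
t=15: ready={C} → run C
t=16: ready={C} → run C
t=17: ready={C} → run C
t=18: ready={C} → run C
t=19: (idle)
t=20: (idle)
t=21: (idle)
t=22: (idle)
t=23: (idle)
t=24: (idle)
t=25: (idle)
t=26: (idle)
t=27: (idle)

completion order = A, G, E, H, B, C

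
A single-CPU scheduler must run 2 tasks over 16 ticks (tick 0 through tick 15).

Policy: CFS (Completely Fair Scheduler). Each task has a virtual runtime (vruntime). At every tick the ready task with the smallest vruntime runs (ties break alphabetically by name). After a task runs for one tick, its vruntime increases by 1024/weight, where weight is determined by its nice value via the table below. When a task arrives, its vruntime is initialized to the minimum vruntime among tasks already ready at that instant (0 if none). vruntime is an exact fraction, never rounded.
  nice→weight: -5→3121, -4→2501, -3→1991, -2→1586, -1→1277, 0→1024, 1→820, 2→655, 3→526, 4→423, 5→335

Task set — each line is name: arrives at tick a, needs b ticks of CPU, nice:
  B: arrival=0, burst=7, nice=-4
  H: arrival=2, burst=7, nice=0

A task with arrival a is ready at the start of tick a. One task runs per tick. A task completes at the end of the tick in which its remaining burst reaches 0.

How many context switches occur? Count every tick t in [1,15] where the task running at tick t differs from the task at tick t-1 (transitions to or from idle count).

t=0: vr[B=0] → run B
t=1: vr[B=1024/2501] → run B
t=2: vr[B=2048/2501 H=2048/2501] → run B
t=3: vr[B=3072/2501 H=2048/2501] → run H
t=4: vr[B=3072/2501 H=4549/2501] → run B
t=5: vr[B=4096/2501 H=4549/2501] → run B
t=6: vr[B=5120/2501 H=4549/2501] → run H
t=7: vr[B=5120/2501 H=7050/2501] → run B
t=8: vr[B=6144/2501 H=7050/2501] → run B
t=9: vr[H=7050/2501] → run H
t=10: vr[H=9551/2501] → run H
t=11: vr[H=12052/2501] → run H
t=12: vr[H=14553/2501] → run H
t=13: vr[H=17054/2501] → run H
t=14: (idle)
t=15: (idle)

context switches = 6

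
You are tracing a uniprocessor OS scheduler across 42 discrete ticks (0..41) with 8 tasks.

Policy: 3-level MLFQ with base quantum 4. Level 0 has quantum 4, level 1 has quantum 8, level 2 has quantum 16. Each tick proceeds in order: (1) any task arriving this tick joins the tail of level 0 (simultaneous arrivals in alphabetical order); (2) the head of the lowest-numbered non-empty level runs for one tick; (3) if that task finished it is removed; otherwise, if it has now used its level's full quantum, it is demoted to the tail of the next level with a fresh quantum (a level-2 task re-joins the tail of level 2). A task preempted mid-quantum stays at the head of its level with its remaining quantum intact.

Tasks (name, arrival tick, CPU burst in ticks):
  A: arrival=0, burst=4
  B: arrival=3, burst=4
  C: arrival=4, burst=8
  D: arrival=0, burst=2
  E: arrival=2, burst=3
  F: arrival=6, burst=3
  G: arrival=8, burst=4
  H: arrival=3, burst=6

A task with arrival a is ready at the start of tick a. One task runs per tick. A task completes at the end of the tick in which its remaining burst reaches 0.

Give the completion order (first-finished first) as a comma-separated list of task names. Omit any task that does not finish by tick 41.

completion order = A, D, E, B, F, G, H, C

t=0: L0/L1/L2 = AD/-/- → run A
t=1: L0/L1/L2 = AD/-/- → run A
t=2: L0/L1/L2 = ADE/-/- → run A
t=3: L0/L1/L2 = ADEBH/-/- → run A
t=4: L0/L1/L2 = DEBHC/-/- → run D
t=5: L0/L1/L2 = DEBHC/-/- → run D
t=6: L0/L1/L2 = EBHCF/-/- → run E
t=7: L0/L1/L2 = EBHCF/-/- → run E
t=8: L0/L1/L2 = EBHCFG/-/- → run E
t=9: L0/L1/L2 = BHCFG/-/- → run B
t=10: L0/L1/L2 = BHCFG/-/- → run B
t=11: L0/L1/L2 = BHCFG/-/- → run B
t=12: L0/L1/L2 = BHCFG/-/- → run B
t=13: L0/L1/L2 = HCFG/-/- → run H
t=14: L0/L1/L2 = HCFG/-/- → run H
t=15: L0/L1/L2 = HCFG/-/- → run H
t=16: L0/L1/L2 = HCFG/-/- → run H
t=17: L0/L1/L2 = CFG/H/- → run C
t=18: L0/L1/L2 = CFG/H/- → run C
t=19: L0/L1/L2 = CFG/H/- → run C
t=20: L0/L1/L2 = CFG/H/- → run C
t=21: L0/L1/L2 = FG/HC/- → run F
t=22: L0/L1/L2 = FG/HC/- → run F
t=23: L0/L1/L2 = FG/HC/- → run F
t=24: L0/L1/L2 = G/HC/- → run G
t=25: L0/L1/L2 = G/HC/- → run G
t=26: L0/L1/L2 = G/HC/- → run G
t=27: L0/L1/L2 = G/HC/- → run G
t=28: L0/L1/L2 = -/HC/- → run H
t=29: L0/L1/L2 = -/HC/- → run H
t=30: L0/L1/L2 = -/C/- → run C
t=31: L0/L1/L2 = -/C/- → run C
t=32: L0/L1/L2 = -/C/- → run C
t=33: L0/L1/L2 = -/C/- → run C
t=34: (idle)
t=35: (idle)
t=36: (idle)
t=37: (idle)
t=38: (idle)
t=39: (idle)
t=40: (idle)
t=41: (idle)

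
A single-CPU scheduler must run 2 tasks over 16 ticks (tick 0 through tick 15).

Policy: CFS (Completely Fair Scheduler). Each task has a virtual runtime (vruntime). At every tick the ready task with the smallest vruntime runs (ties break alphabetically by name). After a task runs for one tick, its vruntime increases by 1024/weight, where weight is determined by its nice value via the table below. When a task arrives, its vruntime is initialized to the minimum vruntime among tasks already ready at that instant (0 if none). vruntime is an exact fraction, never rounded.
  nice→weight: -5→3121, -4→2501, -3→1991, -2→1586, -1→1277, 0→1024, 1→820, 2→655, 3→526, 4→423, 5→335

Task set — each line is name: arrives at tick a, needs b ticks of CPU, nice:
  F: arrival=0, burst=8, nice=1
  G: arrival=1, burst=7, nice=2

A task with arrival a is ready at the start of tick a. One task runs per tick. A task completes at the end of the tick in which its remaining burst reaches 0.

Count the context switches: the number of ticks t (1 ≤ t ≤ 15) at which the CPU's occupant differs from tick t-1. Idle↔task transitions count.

t=0: vr[F=0] → run F
t=1: vr[F=256/205 G=256/205] → run F
t=2: vr[F=512/205 G=256/205] → run G
t=3: vr[F=512/205 G=15104/5371] → run F
t=4: vr[F=768/205 G=15104/5371] → run G
t=5: vr[F=768/205 G=117504/26855] → run F
t=6: vr[F=1024/205 G=117504/26855] → run G
t=7: vr[F=1024/205 G=159488/26855] → run F
t=8: vr[F=256/41 G=159488/26855] → run G
t=9: vr[F=256/41 G=201472/26855] → run F
t=10: vr[F=1536/205 G=201472/26855] → run F
t=11: vr[F=1792/205 G=201472/26855] → run G
t=12: vr[F=1792/205 G=243456/26855] → run F
t=13: vr[G=243456/26855] → run G
t=14: vr[G=57088/5371] → run G
t=15: (idle)

context switches = 12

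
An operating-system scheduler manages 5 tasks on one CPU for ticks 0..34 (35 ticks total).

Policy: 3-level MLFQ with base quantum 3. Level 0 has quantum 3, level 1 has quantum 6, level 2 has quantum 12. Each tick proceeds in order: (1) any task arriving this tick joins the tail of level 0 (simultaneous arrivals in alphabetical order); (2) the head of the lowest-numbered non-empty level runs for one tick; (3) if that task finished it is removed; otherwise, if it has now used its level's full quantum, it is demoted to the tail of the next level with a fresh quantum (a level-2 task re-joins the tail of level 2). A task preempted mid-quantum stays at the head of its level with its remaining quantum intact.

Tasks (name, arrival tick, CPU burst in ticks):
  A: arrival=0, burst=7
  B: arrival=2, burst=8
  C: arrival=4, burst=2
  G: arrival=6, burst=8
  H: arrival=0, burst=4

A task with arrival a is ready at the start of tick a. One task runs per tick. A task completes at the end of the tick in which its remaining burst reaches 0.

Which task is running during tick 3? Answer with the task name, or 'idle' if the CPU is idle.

running at tick 3 = H

t=0: L0/L1/L2 = AH/-/- → run A
t=1: L0/L1/L2 = AH/-/- → run A
t=2: L0/L1/L2 = AHB/-/- → run A
t=3: L0/L1/L2 = HB/A/- → run H
t=4: L0/L1/L2 = HBC/A/- → run H
t=5: L0/L1/L2 = HBC/A/- → run H
t=6: L0/L1/L2 = BCG/AH/- → run B
t=7: L0/L1/L2 = BCG/AH/- → run B
t=8: L0/L1/L2 = BCG/AH/- → run B
t=9: L0/L1/L2 = CG/AHB/- → run C
t=10: L0/L1/L2 = CG/AHB/- → run C
t=11: L0/L1/L2 = G/AHB/- → run G
t=12: L0/L1/L2 = G/AHB/- → run G
t=13: L0/L1/L2 = G/AHB/- → run G
t=14: L0/L1/L2 = -/AHBG/- → run A
t=15: L0/L1/L2 = -/AHBG/- → run A
t=16: L0/L1/L2 = -/AHBG/- → run A
t=17: L0/L1/L2 = -/AHBG/- → run A
t=18: L0/L1/L2 = -/HBG/- → run H
t=19: L0/L1/L2 = -/BG/- → run B
t=20: L0/L1/L2 = -/BG/- → run B
t=21: L0/L1/L2 = -/BG/- → run B
t=22: L0/L1/L2 = -/BG/- → run B
t=23: L0/L1/L2 = -/BG/- → run B
t=24: L0/L1/L2 = -/G/- → run G
t=25: L0/L1/L2 = -/G/- → run G
t=26: L0/L1/L2 = -/G/- → run G
t=27: L0/L1/L2 = -/G/- → run G
t=28: L0/L1/L2 = -/G/- → run G
t=29: (idle)
t=30: (idle)
t=31: (idle)
t=32: (idle)
t=33: (idle)
t=34: (idle)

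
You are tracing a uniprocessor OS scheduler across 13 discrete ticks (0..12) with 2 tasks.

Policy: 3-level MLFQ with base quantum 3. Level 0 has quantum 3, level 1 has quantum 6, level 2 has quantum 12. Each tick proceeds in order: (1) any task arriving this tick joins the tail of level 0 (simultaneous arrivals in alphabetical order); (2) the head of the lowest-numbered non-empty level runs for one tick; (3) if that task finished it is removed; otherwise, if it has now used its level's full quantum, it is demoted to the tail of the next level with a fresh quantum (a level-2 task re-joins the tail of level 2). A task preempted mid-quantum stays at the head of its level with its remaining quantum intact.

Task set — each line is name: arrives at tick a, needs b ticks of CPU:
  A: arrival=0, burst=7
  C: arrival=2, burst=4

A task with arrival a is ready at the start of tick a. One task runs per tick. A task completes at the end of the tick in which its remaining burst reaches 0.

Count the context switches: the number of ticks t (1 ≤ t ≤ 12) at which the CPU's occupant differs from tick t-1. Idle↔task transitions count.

t=0: L0/L1/L2 = A/-/- → run A
t=1: L0/L1/L2 = A/-/- → run A
t=2: L0/L1/L2 = AC/-/- → run A
t=3: L0/L1/L2 = C/A/- → run C
t=4: L0/L1/L2 = C/A/- → run C
t=5: L0/L1/L2 = C/A/- → run C
t=6: L0/L1/L2 = -/AC/- → run A
t=7: L0/L1/L2 = -/AC/- → run A
t=8: L0/L1/L2 = -/AC/- → run A
t=9: L0/L1/L2 = -/AC/- → run A
t=10: L0/L1/L2 = -/C/- → run C
t=11: (idle)
t=12: (idle)

context switches = 4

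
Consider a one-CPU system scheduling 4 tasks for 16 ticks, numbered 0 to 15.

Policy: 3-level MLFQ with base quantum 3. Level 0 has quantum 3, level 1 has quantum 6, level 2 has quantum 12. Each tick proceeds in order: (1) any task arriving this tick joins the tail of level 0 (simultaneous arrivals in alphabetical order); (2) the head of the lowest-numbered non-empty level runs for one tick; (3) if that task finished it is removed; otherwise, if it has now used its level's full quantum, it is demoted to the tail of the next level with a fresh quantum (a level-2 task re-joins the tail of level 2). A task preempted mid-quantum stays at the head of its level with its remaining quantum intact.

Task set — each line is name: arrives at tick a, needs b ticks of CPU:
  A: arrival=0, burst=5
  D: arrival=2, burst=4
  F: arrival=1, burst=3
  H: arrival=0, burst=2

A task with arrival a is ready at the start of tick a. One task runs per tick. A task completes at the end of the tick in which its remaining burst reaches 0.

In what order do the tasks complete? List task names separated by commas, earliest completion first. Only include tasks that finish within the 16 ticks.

completion order = H, F, A, D

t=0: L0/L1/L2 = AH/-/- → run A
t=1: L0/L1/L2 = AHF/-/- → run A
t=2: L0/L1/L2 = AHFD/-/- → run A
t=3: L0/L1/L2 = HFD/A/- → run H
t=4: L0/L1/L2 = HFD/A/- → run H
t=5: L0/L1/L2 = FD/A/- → run F
t=6: L0/L1/L2 = FD/A/- → run F
t=7: L0/L1/L2 = FD/A/- → run F
t=8: L0/L1/L2 = D/A/- → run D
t=9: L0/L1/L2 = D/A/- → run D
t=10: L0/L1/L2 = D/A/- → run D
t=11: L0/L1/L2 = -/AD/- → run A
t=12: L0/L1/L2 = -/AD/- → run A
t=13: L0/L1/L2 = -/D/- → run D
t=14: (idle)
t=15: (idle)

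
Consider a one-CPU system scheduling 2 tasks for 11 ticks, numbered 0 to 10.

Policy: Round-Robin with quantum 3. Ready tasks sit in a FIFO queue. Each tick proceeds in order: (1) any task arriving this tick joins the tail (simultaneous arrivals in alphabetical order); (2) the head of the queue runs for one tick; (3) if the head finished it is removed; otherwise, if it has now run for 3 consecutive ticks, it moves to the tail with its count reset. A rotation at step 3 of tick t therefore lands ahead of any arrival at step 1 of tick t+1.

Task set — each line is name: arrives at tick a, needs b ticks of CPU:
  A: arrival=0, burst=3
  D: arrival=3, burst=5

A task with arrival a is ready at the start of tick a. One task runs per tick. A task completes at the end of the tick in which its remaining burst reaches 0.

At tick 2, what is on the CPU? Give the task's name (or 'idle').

running at tick 2 = A

t=0: queue=[A] q_used=0 → run A
t=1: queue=[A] q_used=1 → run A
t=2: queue=[A] q_used=2 → run A
t=3: queue=[D] q_used=0 → run D
t=4: queue=[D] q_used=1 → run D
t=5: queue=[D] q_used=2 → run D
t=6: queue=[D] q_used=0 → run D
t=7: queue=[D] q_used=1 → run D
t=8: (idle)
t=9: (idle)
t=10: (idle)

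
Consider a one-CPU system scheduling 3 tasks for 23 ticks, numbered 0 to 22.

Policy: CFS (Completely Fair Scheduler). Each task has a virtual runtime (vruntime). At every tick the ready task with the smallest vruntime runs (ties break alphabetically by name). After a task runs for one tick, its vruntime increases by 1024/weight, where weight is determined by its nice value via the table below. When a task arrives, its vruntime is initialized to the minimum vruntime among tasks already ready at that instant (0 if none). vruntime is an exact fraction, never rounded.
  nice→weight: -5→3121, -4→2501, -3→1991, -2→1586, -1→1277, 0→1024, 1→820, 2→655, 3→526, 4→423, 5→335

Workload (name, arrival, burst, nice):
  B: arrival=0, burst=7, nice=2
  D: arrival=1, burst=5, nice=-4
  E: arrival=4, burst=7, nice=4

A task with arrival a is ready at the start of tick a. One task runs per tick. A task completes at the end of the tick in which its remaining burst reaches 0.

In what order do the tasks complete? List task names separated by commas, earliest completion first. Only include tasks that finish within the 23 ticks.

t=0: vr[B=0] → run B
t=1: vr[B=1024/655 D=1024/655] → run B
t=2: vr[B=2048/655 D=1024/655] → run D
t=3: vr[B=2048/655 D=3231744/1638155] → run D
t=4: vr[B=2048/655 D=3902464/1638155 E=3902464/1638155] → run D
t=5: vr[B=2048/655 D=4573184/1638155 E=3902464/1638155] → run E
t=6: vr[B=2048/655 D=4573184/1638155 E=3328212992/692939565] → run D
t=7: vr[B=2048/655 D=5243904/1638155 E=3328212992/692939565] → run B
t=8: vr[B=3072/655 D=5243904/1638155 E=3328212992/692939565] → run D
t=9: vr[B=3072/655 E=3328212992/692939565] → run B
t=10: vr[B=4096/655 E=3328212992/692939565] → run E
t=11: vr[B=4096/655 E=5005683712/692939565] → run B
t=12: vr[B=1024/131 E=5005683712/692939565] → run E
t=13: vr[B=1024/131 E=2227718144/230979855] → run B
t=14: vr[B=6144/655 E=2227718144/230979855] → run B
t=15: vr[E=2227718144/230979855] → run E
t=16: vr[E=8360625152/692939565] → run E
t=17: vr[E=10038095872/692939565] → run E
t=18: vr[E=3905188864/230979855] → run E
t=19: (idle)
t=20: (idle)
t=21: (idle)
t=22: (idle)

completion order = D, B, E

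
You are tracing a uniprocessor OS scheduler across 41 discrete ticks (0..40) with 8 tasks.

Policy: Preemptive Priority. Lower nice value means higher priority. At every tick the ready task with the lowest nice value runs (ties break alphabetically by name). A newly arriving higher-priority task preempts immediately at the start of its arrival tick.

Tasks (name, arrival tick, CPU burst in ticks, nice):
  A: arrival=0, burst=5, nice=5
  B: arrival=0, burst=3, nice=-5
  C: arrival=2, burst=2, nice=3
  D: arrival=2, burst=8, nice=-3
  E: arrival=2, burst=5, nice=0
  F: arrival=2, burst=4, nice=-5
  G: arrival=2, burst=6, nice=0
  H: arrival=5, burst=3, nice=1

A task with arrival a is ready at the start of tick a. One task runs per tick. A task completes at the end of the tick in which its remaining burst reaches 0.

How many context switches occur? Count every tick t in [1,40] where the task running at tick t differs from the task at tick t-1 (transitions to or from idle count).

t=0: ready={A,B} → run B
t=1: ready={A,B} → run B
t=2: ready={A,B,C,D,E,F,G} → run B
t=3: ready={A,C,D,E,F,G} → run F
t=4: ready={A,C,D,E,F,G} → run F
t=5: ready={A,C,D,E,F,G,H} → run F
t=6: ready={A,C,D,E,F,G,H} → run F
t=7: ready={A,C,D,E,G,H} → run D
t=8: ready={A,C,D,E,G,H} → run D
t=9: ready={A,C,D,E,G,H} → run D
t=10: ready={A,C,D,E,G,H} → run D
t=11: ready={A,C,D,E,G,H} → run D
t=12: ready={A,C,D,E,G,H} → run D
t=13: ready={A,C,D,E,G,H} → run D
t=14: ready={A,C,D,E,G,H} → run D
t=15: ready={A,C,E,G,H} → run E
t=16: ready={A,C,E,G,H} → run E
t=17: ready={A,C,E,G,H} → run E
t=18: ready={A,C,E,G,H} → run E
t=19: ready={A,C,E,G,H} → run E
t=20: ready={A,C,G,H} → run G
t=21: ready={A,C,G,H} → run G
t=22: ready={A,C,G,H} → run G
t=23: ready={A,C,G,H} → run G
t=24: ready={A,C,G,H} → run G
t=25: ready={A,C,G,H} → run G
t=26: ready={A,C,H} → run H
t=27: ready={A,C,H} → run H
t=28: ready={A,C,H} → run H
t=29: ready={A,C} → run C
t=30: ready={A,C} → run C
t=31: ready={A} → run A
t=32: ready={A} → run A
t=33: ready={A} → run A
t=34: ready={A} → run A
t=35: ready={A} → run A
t=36: (idle)
t=37: (idle)
t=38: (idle)
t=39: (idle)
t=40: (idle)

context switches = 8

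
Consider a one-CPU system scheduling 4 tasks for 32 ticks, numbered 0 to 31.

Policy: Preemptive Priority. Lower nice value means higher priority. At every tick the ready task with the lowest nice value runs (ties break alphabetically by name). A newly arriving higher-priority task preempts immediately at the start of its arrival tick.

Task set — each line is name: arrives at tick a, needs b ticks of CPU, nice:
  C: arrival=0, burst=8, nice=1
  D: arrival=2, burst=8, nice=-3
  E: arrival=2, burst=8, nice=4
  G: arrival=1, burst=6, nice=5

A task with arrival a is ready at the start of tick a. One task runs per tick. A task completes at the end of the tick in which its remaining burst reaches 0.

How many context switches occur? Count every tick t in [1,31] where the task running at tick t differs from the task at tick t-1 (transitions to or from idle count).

t=0: ready={C} → run C
t=1: ready={C,G} → run C
t=2: ready={C,D,E,G} → run D
t=3: ready={C,D,E,G} → run D
t=4: ready={C,D,E,G} → run D
t=5: ready={C,D,E,G} → run D
t=6: ready={C,D,E,G} → run D
t=7: ready={C,D,E,G} → run D
t=8: ready={C,D,E,G} → run D
t=9: ready={C,D,E,G} → run D
t=10: ready={C,E,G} → run C
t=11: ready={C,E,G} → run C
t=12: ready={C,E,G} → run C
t=13: ready={C,E,G} → run C
t=14: ready={C,E,G} → run C
t=15: ready={C,E,G} → run C
t=16: ready={E,G} → run E
t=17: ready={E,G} → run E
t=18: ready={E,G} → run E
t=19: ready={E,G} → run E
t=20: ready={E,G} → run E
t=21: ready={E,G} → run E
t=22: ready={E,G} → run E
t=23: ready={E,G} → run E
t=24: ready={G} → run G
t=25: ready={G} → run G
t=26: ready={G} → run G
t=27: ready={G} → run G
t=28: ready={G} → run G
t=29: ready={G} → run G
t=30: (idle)
t=31: (idle)

context switches = 5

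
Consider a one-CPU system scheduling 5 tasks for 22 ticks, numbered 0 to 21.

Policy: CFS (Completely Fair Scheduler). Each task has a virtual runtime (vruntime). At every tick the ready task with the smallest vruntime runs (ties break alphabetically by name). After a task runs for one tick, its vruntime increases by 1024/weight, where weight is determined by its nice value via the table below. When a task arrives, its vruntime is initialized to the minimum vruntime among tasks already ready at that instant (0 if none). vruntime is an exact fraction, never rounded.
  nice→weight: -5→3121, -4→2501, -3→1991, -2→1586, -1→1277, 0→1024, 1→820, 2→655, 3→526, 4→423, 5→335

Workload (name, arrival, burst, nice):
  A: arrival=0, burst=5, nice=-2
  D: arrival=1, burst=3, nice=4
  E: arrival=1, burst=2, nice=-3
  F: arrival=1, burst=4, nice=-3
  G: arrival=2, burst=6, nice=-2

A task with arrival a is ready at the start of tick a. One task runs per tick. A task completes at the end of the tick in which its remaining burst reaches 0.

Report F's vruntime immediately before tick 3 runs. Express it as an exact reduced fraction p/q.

t=0: vr[A=0] → run A
t=1: vr[A=512/793 D=512/793 E=512/793 F=512/793] → run A
t=2: vr[A=1024/793 D=512/793 E=512/793 F=512/793 G=512/793] → run D
t=3: vr[A=1024/793 D=1028608/335439 E=512/793 F=512/793 G=512/793] → run E
t=4: vr[A=1024/793 D=1028608/335439 E=1831424/1578863 F=512/793 G=512/793] → run F
t=5: vr[A=1024/793 D=1028608/335439 E=1831424/1578863 F=1831424/1578863 G=512/793] → run G
t=6: vr[A=1024/793 D=1028608/335439 E=1831424/1578863 F=1831424/1578863 G=1024/793] → run E
t=7: vr[A=1024/793 D=1028608/335439 F=1831424/1578863 G=1024/793] → run F
t=8: vr[A=1024/793 D=1028608/335439 F=2643456/1578863 G=1024/793] → run A
t=9: vr[A=1536/793 D=1028608/335439 F=2643456/1578863 G=1024/793] → run G
t=10: vr[A=1536/793 D=1028608/335439 F=2643456/1578863 G=1536/793] → run F
t=11: vr[A=1536/793 D=1028608/335439 F=3455488/1578863 G=1536/793] → run A
t=12: vr[A=2048/793 D=1028608/335439 F=3455488/1578863 G=1536/793] → run G
t=13: vr[A=2048/793 D=1028608/335439 F=3455488/1578863 G=2048/793] → run F
t=14: vr[A=2048/793 D=1028608/335439 G=2048/793] → run A
t=15: vr[D=1028608/335439 G=2048/793] → run G
t=16: vr[D=1028608/335439 G=2560/793] → run D
t=17: vr[D=1840640/335439 G=2560/793] → run G
t=18: vr[D=1840640/335439 G=3072/793] → run G
t=19: vr[D=1840640/335439] → run D
t=20: (idle)
t=21: (idle)

vruntime(F, start of tick 3) = 512/793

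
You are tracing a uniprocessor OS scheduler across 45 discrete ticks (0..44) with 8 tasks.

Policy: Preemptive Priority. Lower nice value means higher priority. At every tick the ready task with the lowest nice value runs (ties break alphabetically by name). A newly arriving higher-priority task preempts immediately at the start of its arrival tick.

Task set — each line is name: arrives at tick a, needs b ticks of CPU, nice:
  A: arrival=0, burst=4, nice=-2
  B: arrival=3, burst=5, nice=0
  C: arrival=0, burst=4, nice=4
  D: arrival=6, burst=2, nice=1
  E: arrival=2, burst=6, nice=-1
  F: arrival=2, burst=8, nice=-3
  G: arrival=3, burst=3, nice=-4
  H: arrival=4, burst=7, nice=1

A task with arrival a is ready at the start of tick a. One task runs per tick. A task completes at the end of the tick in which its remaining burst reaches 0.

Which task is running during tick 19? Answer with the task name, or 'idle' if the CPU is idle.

running at tick 19 = E

t=0: ready={A,C} → run A
t=1: ready={A,C} → run A
t=2: ready={A,C,E,F} → run F
t=3: ready={A,B,C,E,F,G} → run G
t=4: ready={A,B,C,E,F,G,H} → run G
t=5: ready={A,B,C,E,F,G,H} → run G
t=6: ready={A,B,C,D,E,F,H} → run F
t=7: ready={A,B,C,D,E,F,H} → run F
t=8: ready={A,B,C,D,E,F,H} → run F
t=9: ready={A,B,C,D,E,F,H} → run F
t=10: ready={A,B,C,D,E,F,H} → run F
t=11: ready={A,B,C,D,E,F,H} → run F
t=12: ready={A,B,C,D,E,F,H} → run F
t=13: ready={A,B,C,D,E,H} → run A
t=14: ready={A,B,C,D,E,H} → run A
t=15: ready={B,C,D,E,H} → run E
t=16: ready={B,C,D,E,H} → run E
t=17: ready={B,C,D,E,H} → run E
t=18: ready={B,C,D,E,H} → run E
t=19: ready={B,C,D,E,H} → run E
t=20: ready={B,C,D,E,H} → run E
t=21: ready={B,C,D,H} → run B
t=22: ready={B,C,D,H} → run B
t=23: ready={B,C,D,H} → run B
t=24: ready={B,C,D,H} → run B
t=25: ready={B,C,D,H} → run B
t=26: ready={C,D,H} → run D
t=27: ready={C,D,H} → run D
t=28: ready={C,H} → run H
t=29: ready={C,H} → run H
t=30: ready={C,H} → run H
t=31: ready={C,H} → run H
t=32: ready={C,H} → run H
t=33: ready={C,H} → run H
t=34: ready={C,H} → run H
t=35: ready={C} → run C
t=36: ready={C} → run C
t=37: ready={C} → run C
t=38: ready={C} → run C
t=39: (idle)
t=40: (idle)
t=41: (idle)
t=42: (idle)
t=43: (idle)
t=44: (idle)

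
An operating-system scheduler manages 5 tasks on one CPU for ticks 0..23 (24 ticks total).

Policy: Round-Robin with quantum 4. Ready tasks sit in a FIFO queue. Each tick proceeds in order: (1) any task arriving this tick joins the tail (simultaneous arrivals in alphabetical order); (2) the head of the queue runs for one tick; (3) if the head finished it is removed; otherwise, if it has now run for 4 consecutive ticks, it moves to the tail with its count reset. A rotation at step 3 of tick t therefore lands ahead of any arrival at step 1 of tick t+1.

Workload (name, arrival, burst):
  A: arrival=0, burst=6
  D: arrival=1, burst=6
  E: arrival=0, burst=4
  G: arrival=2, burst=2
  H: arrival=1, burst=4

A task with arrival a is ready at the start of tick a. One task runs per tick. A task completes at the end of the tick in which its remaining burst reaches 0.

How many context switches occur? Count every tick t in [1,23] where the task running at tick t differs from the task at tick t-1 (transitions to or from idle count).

context switches = 7

t=0: queue=[A,E] q_used=0 → run A
t=1: queue=[A,E,D,H] q_used=1 → run A
t=2: queue=[A,E,D,H,G] q_used=2 → run A
t=3: queue=[A,E,D,H,G] q_used=3 → run A
t=4: queue=[E,D,H,G,A] q_used=0 → run E
t=5: queue=[E,D,H,G,A] q_used=1 → run E
t=6: queue=[E,D,H,G,A] q_used=2 → run E
t=7: queue=[E,D,H,G,A] q_used=3 → run E
t=8: queue=[D,H,G,A] q_used=0 → run D
t=9: queue=[D,H,G,A] q_used=1 → run D
t=10: queue=[D,H,G,A] q_used=2 → run D
t=11: queue=[D,H,G,A] q_used=3 → run D
t=12: queue=[H,G,A,D] q_used=0 → run H
t=13: queue=[H,G,A,D] q_used=1 → run H
t=14: queue=[H,G,A,D] q_used=2 → run H
t=15: queue=[H,G,A,D] q_used=3 → run H
t=16: queue=[G,A,D] q_used=0 → run G
t=17: queue=[G,A,D] q_used=1 → run G
t=18: queue=[A,D] q_used=0 → run A
t=19: queue=[A,D] q_used=1 → run A
t=20: queue=[D] q_used=0 → run D
t=21: queue=[D] q_used=1 → run D
t=22: (idle)
t=23: (idle)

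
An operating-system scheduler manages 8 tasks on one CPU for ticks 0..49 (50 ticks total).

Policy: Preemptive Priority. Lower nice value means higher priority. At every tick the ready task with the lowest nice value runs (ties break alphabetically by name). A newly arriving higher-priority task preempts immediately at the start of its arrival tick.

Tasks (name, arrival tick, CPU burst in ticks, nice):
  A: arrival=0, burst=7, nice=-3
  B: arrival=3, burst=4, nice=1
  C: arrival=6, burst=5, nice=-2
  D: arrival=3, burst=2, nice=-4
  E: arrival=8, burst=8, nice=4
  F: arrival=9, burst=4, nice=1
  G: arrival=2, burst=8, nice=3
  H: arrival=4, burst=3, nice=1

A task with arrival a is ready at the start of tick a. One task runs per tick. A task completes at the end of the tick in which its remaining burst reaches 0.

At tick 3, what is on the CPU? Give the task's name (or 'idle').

t=0: ready={A} → run A
t=1: ready={A} → run A
t=2: ready={A,G} → run A
t=3: ready={A,B,D,G} → run D
t=4: ready={A,B,D,G,H} → run D
t=5: ready={A,B,G,H} → run A
t=6: ready={A,B,C,G,H} → run A
t=7: ready={A,B,C,G,H} → run A
t=8: ready={A,B,C,E,G,H} → run A
t=9: ready={B,C,E,F,G,H} → run C
t=10: ready={B,C,E,F,G,H} → run C
t=11: ready={B,C,E,F,G,H} → run C
t=12: ready={B,C,E,F,G,H} → run C
t=13: ready={B,C,E,F,G,H} → run C
t=14: ready={B,E,F,G,H} → run B
t=15: ready={B,E,F,G,H} → run B
t=16: ready={B,E,F,G,H} → run B
t=17: ready={B,E,F,G,H} → run B
t=18: ready={E,F,G,H} → run F
t=19: ready={E,F,G,H} → run F
t=20: ready={E,F,G,H} → run F
t=21: ready={E,F,G,H} → run F
t=22: ready={E,G,H} → run H
t=23: ready={E,G,H} → run H
t=24: ready={E,G,H} → run H
t=25: ready={E,G} → run G
t=26: ready={E,G} → run G
t=27: ready={E,G} → run G
t=28: ready={E,G} → run G
t=29: ready={E,G} → run G
t=30: ready={E,G} → run G
t=31: ready={E,G} → run G
t=32: ready={E,G} → run G
t=33: ready={E} → run E
t=34: ready={E} → run E
t=35: ready={E} → run E
t=36: ready={E} → run E
t=37: ready={E} → run E
t=38: ready={E} → run E
t=39: ready={E} → run E
t=40: ready={E} → run E
t=41: (idle)
t=42: (idle)
t=43: (idle)
t=44: (idle)
t=45: (idle)
t=46: (idle)
t=47: (idle)
t=48: (idle)
t=49: (idle)

running at tick 3 = D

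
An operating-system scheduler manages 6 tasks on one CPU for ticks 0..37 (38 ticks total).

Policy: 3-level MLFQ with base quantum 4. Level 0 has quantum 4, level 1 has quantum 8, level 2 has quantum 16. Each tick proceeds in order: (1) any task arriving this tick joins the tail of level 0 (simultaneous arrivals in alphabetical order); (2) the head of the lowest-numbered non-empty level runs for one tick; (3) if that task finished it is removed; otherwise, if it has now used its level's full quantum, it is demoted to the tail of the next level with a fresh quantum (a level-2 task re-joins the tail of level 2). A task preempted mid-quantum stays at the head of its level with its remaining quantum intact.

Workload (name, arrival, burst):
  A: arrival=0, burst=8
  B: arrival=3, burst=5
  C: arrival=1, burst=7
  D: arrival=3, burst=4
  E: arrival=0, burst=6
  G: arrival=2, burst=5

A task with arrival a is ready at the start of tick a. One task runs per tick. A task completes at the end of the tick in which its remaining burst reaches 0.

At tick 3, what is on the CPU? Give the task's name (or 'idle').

running at tick 3 = A

t=0: L0/L1/L2 = AE/-/- → run A
t=1: L0/L1/L2 = AEC/-/- → run A
t=2: L0/L1/L2 = AECG/-/- → run A
t=3: L0/L1/L2 = AECGBD/-/- → run A
t=4: L0/L1/L2 = ECGBD/A/- → run E
t=5: L0/L1/L2 = ECGBD/A/- → run E
t=6: L0/L1/L2 = ECGBD/A/- → run E
t=7: L0/L1/L2 = ECGBD/A/- → run E
t=8: L0/L1/L2 = CGBD/AE/- → run C
t=9: L0/L1/L2 = CGBD/AE/- → run C
t=10: L0/L1/L2 = CGBD/AE/- → run C
t=11: L0/L1/L2 = CGBD/AE/- → run C
t=12: L0/L1/L2 = GBD/AEC/- → run G
t=13: L0/L1/L2 = GBD/AEC/- → run G
t=14: L0/L1/L2 = GBD/AEC/- → run G
t=15: L0/L1/L2 = GBD/AEC/- → run G
t=16: L0/L1/L2 = BD/AECG/- → run B
t=17: L0/L1/L2 = BD/AECG/- → run B
t=18: L0/L1/L2 = BD/AECG/- → run B
t=19: L0/L1/L2 = BD/AECG/- → run B
t=20: L0/L1/L2 = D/AECGB/- → run D
t=21: L0/L1/L2 = D/AECGB/- → run D
t=22: L0/L1/L2 = D/AECGB/- → run D
t=23: L0/L1/L2 = D/AECGB/- → run D
t=24: L0/L1/L2 = -/AECGB/- → run A
t=25: L0/L1/L2 = -/AECGB/- → run A
t=26: L0/L1/L2 = -/AECGB/- → run A
t=27: L0/L1/L2 = -/AECGB/- → run A
t=28: L0/L1/L2 = -/ECGB/- → run E
t=29: L0/L1/L2 = -/ECGB/- → run E
t=30: L0/L1/L2 = -/CGB/- → run C
t=31: L0/L1/L2 = -/CGB/- → run C
t=32: L0/L1/L2 = -/CGB/- → run C
t=33: L0/L1/L2 = -/GB/- → run G
t=34: L0/L1/L2 = -/B/- → run B
t=35: (idle)
t=36: (idle)
t=37: (idle)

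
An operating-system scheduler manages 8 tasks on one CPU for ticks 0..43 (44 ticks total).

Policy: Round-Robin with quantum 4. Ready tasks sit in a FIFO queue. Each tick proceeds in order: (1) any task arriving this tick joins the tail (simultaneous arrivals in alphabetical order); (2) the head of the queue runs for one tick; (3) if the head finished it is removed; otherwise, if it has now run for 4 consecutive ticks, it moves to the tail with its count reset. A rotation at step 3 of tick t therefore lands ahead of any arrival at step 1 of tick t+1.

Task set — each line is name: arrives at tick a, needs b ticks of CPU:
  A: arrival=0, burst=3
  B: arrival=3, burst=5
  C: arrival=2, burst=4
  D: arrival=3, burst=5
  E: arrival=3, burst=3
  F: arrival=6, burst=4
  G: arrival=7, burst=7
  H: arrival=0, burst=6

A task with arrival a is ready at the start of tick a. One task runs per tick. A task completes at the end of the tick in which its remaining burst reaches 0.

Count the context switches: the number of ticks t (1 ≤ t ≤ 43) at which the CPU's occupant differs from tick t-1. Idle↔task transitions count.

context switches = 12

t=0: queue=[A,H] q_used=0 → run A
t=1: queue=[A,H] q_used=1 → run A
t=2: queue=[A,H,C] q_used=2 → run A
t=3: queue=[H,C,B,D,E] q_used=0 → run H
t=4: queue=[H,C,B,D,E] q_used=1 → run H
t=5: queue=[H,C,B,D,E] q_used=2 → run H
t=6: queue=[H,C,B,D,E,F] q_used=3 → run H
t=7: queue=[C,B,D,E,F,H,G] q_used=0 → run C
t=8: queue=[C,B,D,E,F,H,G] q_used=1 → run C
t=9: queue=[C,B,D,E,F,H,G] q_used=2 → run C
t=10: queue=[C,B,D,E,F,H,G] q_used=3 → run C
t=11: queue=[B,D,E,F,H,G] q_used=0 → run B
t=12: queue=[B,D,E,F,H,G] q_used=1 → run B
t=13: queue=[B,D,E,F,H,G] q_used=2 → run B
t=14: queue=[B,D,E,F,H,G] q_used=3 → run B
t=15: queue=[D,E,F,H,G,B] q_used=0 → run D
t=16: queue=[D,E,F,H,G,B] q_used=1 → run D
t=17: queue=[D,E,F,H,G,B] q_used=2 → run D
t=18: queue=[D,E,F,H,G,B] q_used=3 → run D
t=19: queue=[E,F,H,G,B,D] q_used=0 → run E
t=20: queue=[E,F,H,G,B,D] q_used=1 → run E
t=21: queue=[E,F,H,G,B,D] q_used=2 → run E
t=22: queue=[F,H,G,B,D] q_used=0 → run F
t=23: queue=[F,H,G,B,D] q_used=1 → run F
t=24: queue=[F,H,G,B,D] q_used=2 → run F
t=25: queue=[F,H,G,B,D] q_used=3 → run F
t=26: queue=[H,G,B,D] q_used=0 → run H
t=27: queue=[H,G,B,D] q_used=1 → run H
t=28: queue=[G,B,D] q_used=0 → run G
t=29: queue=[G,B,D] q_used=1 → run G
t=30: queue=[G,B,D] q_used=2 → run G
t=31: queue=[G,B,D] q_used=3 → run G
t=32: queue=[B,D,G] q_used=0 → run B
t=33: queue=[D,G] q_used=0 → run D
t=34: queue=[G] q_used=0 → run G
t=35: queue=[G] q_used=1 → run G
t=36: queue=[G] q_used=2 → run G
t=37: (idle)
t=38: (idle)
t=39: (idle)
t=40: (idle)
t=41: (idle)
t=42: (idle)
t=43: (idle)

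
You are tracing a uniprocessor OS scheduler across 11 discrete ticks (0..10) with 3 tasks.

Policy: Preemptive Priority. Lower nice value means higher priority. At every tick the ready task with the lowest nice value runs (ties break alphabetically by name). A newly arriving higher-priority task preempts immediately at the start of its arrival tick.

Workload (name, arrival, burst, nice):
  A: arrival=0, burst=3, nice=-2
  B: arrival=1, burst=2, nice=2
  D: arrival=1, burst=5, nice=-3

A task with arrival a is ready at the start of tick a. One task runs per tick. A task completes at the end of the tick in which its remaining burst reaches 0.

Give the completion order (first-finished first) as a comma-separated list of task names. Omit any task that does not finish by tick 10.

t=0: ready={A} → run A
t=1: ready={A,B,D} → run D
t=2: ready={A,B,D} → run D
t=3: ready={A,B,D} → run D
t=4: ready={A,B,D} → run D
t=5: ready={A,B,D} → run D
t=6: ready={A,B} → run A
t=7: ready={A,B} → run A
t=8: ready={B} → run B
t=9: ready={B} → run B
t=10: (idle)

completion order = D, A, B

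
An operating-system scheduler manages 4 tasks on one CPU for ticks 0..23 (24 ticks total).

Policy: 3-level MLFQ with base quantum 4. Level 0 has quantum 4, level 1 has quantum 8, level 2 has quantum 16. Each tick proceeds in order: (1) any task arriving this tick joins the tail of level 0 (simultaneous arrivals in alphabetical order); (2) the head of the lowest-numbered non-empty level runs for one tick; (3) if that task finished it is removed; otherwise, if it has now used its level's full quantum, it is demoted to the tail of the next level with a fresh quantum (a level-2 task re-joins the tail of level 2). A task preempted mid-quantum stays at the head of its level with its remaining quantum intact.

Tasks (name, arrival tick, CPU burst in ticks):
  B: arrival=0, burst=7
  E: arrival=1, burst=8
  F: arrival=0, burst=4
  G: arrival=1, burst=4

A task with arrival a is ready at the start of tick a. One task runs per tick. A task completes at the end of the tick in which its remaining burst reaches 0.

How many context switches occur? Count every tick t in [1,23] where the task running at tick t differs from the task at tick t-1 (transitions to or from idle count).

context switches = 6

t=0: L0/L1/L2 = BF/-/- → run B
t=1: L0/L1/L2 = BFEG/-/- → run B
t=2: L0/L1/L2 = BFEG/-/- → run B
t=3: L0/L1/L2 = BFEG/-/- → run B
t=4: L0/L1/L2 = FEG/B/- → run F
t=5: L0/L1/L2 = FEG/B/- → run F
t=6: L0/L1/L2 = FEG/B/- → run F
t=7: L0/L1/L2 = FEG/B/- → run F
t=8: L0/L1/L2 = EG/B/- → run E
t=9: L0/L1/L2 = EG/B/- → run E
t=10: L0/L1/L2 = EG/B/- → run E
t=11: L0/L1/L2 = EG/B/- → run E
t=12: L0/L1/L2 = G/BE/- → run G
t=13: L0/L1/L2 = G/BE/- → run G
t=14: L0/L1/L2 = G/BE/- → run G
t=15: L0/L1/L2 = G/BE/- → run G
t=16: L0/L1/L2 = -/BE/- → run B
t=17: L0/L1/L2 = -/BE/- → run B
t=18: L0/L1/L2 = -/BE/- → run B
t=19: L0/L1/L2 = -/E/- → run E
t=20: L0/L1/L2 = -/E/- → run E
t=21: L0/L1/L2 = -/E/- → run E
t=22: L0/L1/L2 = -/E/- → run E
t=23: (idle)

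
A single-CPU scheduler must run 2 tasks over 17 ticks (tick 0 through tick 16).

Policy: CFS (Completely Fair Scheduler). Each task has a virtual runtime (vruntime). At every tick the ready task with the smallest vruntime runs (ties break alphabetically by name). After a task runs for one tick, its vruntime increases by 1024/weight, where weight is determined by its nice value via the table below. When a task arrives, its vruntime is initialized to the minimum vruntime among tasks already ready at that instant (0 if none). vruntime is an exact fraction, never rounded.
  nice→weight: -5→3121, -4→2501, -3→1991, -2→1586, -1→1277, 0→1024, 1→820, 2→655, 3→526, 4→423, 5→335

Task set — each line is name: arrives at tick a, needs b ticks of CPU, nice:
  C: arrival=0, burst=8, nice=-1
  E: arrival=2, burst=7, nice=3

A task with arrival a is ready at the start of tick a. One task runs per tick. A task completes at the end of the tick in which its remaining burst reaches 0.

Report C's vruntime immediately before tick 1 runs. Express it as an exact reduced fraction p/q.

t=0: vr[C=0] → run C
t=1: vr[C=1024/1277] → run C
t=2: vr[C=2048/1277 E=2048/1277] → run C
t=3: vr[C=3072/1277 E=2048/1277] → run E
t=4: vr[C=3072/1277 E=1192448/335851] → run C
t=5: vr[C=4096/1277 E=1192448/335851] → run C
t=6: vr[C=5120/1277 E=1192448/335851] → run E
t=7: vr[C=5120/1277 E=1846272/335851] → run C
t=8: vr[C=6144/1277 E=1846272/335851] → run C
t=9: vr[C=7168/1277 E=1846272/335851] → run E
t=10: vr[C=7168/1277 E=2500096/335851] → run C
t=11: vr[E=2500096/335851] → run E
t=12: vr[E=3153920/335851] → run E
t=13: vr[E=3807744/335851] → run E
t=14: vr[E=4461568/335851] → run E
t=15: (idle)
t=16: (idle)

vruntime(C, start of tick 1) = 1024/1277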